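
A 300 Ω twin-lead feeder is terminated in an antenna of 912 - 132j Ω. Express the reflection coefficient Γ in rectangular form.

Γ = (Z_L − Z_0)/(Z_L + Z_0) = (612 − j132)/(1212 − j132)

Γ ≈ 0.511 − j0.0533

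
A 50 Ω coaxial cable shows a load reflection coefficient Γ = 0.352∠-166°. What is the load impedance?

Z_L = Z_0·(1 + Γ)/(1 − Γ) = 50·(0.658 − j0.0852)/(1.34 + j0.0852)

Z_L ≈ 24.2 − j4.71 Ω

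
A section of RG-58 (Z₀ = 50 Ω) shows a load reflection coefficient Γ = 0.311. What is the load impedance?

Z_L ≈ 95.1 Ω

Z_L = Z_0·(1 + Γ)/(1 − Γ) = 50·(1.31)/(0.689)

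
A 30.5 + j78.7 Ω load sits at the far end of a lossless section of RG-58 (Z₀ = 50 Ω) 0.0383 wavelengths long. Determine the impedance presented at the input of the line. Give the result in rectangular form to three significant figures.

βl = 2π × 0.0383 = 13.8°
tan(βl) = tan(13.8°) = 0.245
Z_in = Z_0·(Z_L + jZ_0·tanβl)/(Z_0 + jZ_L·tanβl)
     = 50·(30.5 + j91)/(30.7 + j7.48)

Z_in ≈ 81 + j128 Ω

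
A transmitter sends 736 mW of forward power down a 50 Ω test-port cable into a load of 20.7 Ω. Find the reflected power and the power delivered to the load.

P_reflected ≈ 126 mW; P_delivered ≈ 610 mW

Γ = (20.7 − 50)/(20.7 + 50) = -0.414
|Γ|² = 0.172
P_refl = |Γ|²·P_inc = 126 mW, P_del = (1 − |Γ|²)·P_inc = 610 mW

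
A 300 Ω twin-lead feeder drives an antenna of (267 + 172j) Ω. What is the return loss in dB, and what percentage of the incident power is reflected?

Γ = (-33 + j172)/(567 + j172), |Γ| = 0.296
RL = −20·log₁₀(0.296) = 10.6 dB
P_refl/P_inc = |Γ|² = 0.0874

RL ≈ 10.6 dB; 8.74% of incident power reflected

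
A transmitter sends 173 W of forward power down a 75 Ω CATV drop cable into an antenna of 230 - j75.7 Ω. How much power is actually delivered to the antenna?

|Γ| = |(155 − j75.7)/(305 − j75.7)| = 0.549
|Γ|² = 0.301
P_refl = |Γ|²·P_inc = 52.1 W, P_del = (1 − |Γ|²)·P_inc = 121 W

P_delivered ≈ 121 W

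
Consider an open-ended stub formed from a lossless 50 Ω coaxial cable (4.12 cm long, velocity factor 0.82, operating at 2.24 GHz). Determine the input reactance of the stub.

λ = v/f = 0.82·c / 2.24 GHz = 0.11 m
βl = 2π·l/λ = 2π × 0.375 = 135°
tan(βl) = -0.998
For an open-ended stub, Z_in = −jZ_0·cot(βl) = −jZ_0/tan(βl)

X_in ≈ 50.1 Ω (inductive)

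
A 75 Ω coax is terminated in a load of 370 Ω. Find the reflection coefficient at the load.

Γ = (Z_L − Z_0)/(Z_L + Z_0) = (370 − 75)/(370 + 75) = 295/445

Γ = 0.663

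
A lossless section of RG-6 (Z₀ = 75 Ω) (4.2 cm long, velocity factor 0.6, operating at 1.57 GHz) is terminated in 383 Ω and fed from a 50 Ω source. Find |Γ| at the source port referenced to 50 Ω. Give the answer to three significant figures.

|Γ| ≈ 0.684

λ = v/f = 0.6·c / 1.57 GHz = 0.115 m
βl = 2π·l/λ = 2π × 0.366 = 132°
tan(βl) = -1.12
Z_in = Z_0·(Z_L + jZ_0·tanβl)/(Z_0 + jZ_L·tanβl) = 25.7 + j62.7 Ω
Γ_s = (Z_in − Z_s)/(Z_in + Z_s) = (-24.3 + j62.7)/(75.7 + j62.7), |Γ_s| = 0.684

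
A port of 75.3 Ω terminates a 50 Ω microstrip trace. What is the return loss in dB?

Γ = (75.3 − 50)/(75.3 + 50) = 0.202
RL = −20·log₁₀|Γ| = −20·log₁₀(0.202)

RL ≈ 13.9 dB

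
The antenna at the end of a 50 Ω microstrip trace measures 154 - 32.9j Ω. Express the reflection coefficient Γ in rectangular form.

Γ = (Z_L − Z_0)/(Z_L + Z_0) = (104 − j32.9)/(204 − j32.9)

Γ ≈ 0.522 − j0.0771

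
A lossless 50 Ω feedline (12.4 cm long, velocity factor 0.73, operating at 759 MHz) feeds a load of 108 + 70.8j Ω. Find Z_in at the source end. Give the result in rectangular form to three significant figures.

λ = v/f = 0.73·c / 759 MHz = 0.289 m
βl = 2π·l/λ = 2π × 0.43 = 155°
tan(βl) = tan(155°) = -0.472
Z_in = Z_0·(Z_L + jZ_0·tanβl)/(Z_0 + jZ_L·tanβl)
     = 50·(108 + j47.2)/(83.5 − j51)

Z_in ≈ 34.5 + j49.4 Ω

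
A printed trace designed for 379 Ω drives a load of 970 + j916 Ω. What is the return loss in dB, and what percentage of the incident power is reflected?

RL ≈ 3.5 dB; 44.7% of incident power reflected

Γ = (591 + j916)/(1349 + j916), |Γ| = 0.669
RL = −20·log₁₀(0.669) = 3.5 dB
P_refl/P_inc = |Γ|² = 0.447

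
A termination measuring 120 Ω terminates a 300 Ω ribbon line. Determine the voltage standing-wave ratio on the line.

VSWR ≈ 2.5

Γ = (120 − 300)/(120 + 300) = -0.429
VSWR = (1 + 0.429)/(1 − 0.429)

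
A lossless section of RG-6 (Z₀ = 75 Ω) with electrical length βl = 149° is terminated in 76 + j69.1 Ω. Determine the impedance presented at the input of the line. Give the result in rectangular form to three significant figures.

tan(βl) = tan(149°) = -0.601
Z_in = Z_0·(Z_L + jZ_0·tanβl)/(Z_0 + jZ_L·tanβl)
     = 75·(76 + j24)/(117 − j45.7)

Z_in ≈ 37.1 + j30 Ω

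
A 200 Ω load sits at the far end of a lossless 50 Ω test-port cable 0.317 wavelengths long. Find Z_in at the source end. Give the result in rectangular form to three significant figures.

βl = 2π × 0.317 = 114°
tan(βl) = tan(114°) = -2.23
Z_in = Z_0·(Z_L + jZ_0·tanβl)/(Z_0 + jZ_L·tanβl)
     = 50·(200 − j112)/(50 − j447)

Z_in ≈ 14.8 + j20.7 Ω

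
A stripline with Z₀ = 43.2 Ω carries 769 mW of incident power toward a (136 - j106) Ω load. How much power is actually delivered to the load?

|Γ| = |(92.8 − j106)/(179.2 − j106)| = 0.677
|Γ|² = 0.458
P_refl = |Γ|²·P_inc = 352 mW, P_del = (1 − |Γ|²)·P_inc = 417 mW

P_delivered ≈ 417 mW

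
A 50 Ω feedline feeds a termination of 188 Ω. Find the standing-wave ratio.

For a purely resistive load, VSWR = R_L/Z_0 or Z_0/R_L (whichever > 1) = 188/50

VSWR ≈ 3.76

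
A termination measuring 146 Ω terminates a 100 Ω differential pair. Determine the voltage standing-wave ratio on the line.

Γ = (146 − 100)/(146 + 100) = 0.187
VSWR = (1 + 0.187)/(1 − 0.187)

VSWR ≈ 1.46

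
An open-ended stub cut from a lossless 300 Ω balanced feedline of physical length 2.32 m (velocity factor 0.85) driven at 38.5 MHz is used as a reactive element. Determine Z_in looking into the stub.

λ = v/f = 0.85·c / 38.5 MHz = 6.62 m
βl = 2π·l/λ = 2π × 0.35 = 126°
tan(βl) = -1.37
For an open-ended stub, Z_in = −jZ_0·cot(βl) = −jZ_0/tan(βl)

Z_in ≈ +j219 Ω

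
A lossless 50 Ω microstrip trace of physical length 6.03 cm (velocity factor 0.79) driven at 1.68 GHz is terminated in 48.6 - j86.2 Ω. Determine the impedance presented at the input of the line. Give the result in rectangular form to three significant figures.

λ = v/f = 0.79·c / 1.68 GHz = 0.141 m
βl = 2π·l/λ = 2π × 0.427 = 154°
tan(βl) = tan(154°) = -0.49
Z_in = Z_0·(Z_L + jZ_0·tanβl)/(Z_0 + jZ_L·tanβl)
     = 50·(48.6 − j111)/(7.73 − j23.8)

Z_in ≈ 240 + j24.1 Ω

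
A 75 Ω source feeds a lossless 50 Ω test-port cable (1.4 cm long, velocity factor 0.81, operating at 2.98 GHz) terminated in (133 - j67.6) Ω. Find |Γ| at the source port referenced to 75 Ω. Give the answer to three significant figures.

λ = v/f = 0.81·c / 2.98 GHz = 0.0815 m
βl = 2π·l/λ = 2π × 0.172 = 61.8°
tan(βl) = 1.87
Z_in = Z_0·(Z_L + jZ_0·tanβl)/(Z_0 + jZ_L·tanβl) = 16.1 − j15.4 Ω
Γ_s = (Z_in − Z_s)/(Z_in + Z_s) = (-58.9 − j15.4)/(91.1 − j15.4), |Γ_s| = 0.659

|Γ| ≈ 0.659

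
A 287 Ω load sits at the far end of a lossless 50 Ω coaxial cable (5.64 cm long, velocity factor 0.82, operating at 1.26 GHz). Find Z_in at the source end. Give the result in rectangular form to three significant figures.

Z_in ≈ 9.23 + j12.1 Ω

λ = v/f = 0.82·c / 1.26 GHz = 0.195 m
βl = 2π·l/λ = 2π × 0.289 = 104°
tan(βl) = tan(104°) = -4.01
Z_in = Z_0·(Z_L + jZ_0·tanβl)/(Z_0 + jZ_L·tanβl)
     = 50·(287 − j201)/(50 − j1150)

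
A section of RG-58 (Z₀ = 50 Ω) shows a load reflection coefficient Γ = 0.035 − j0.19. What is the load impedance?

Z_L = Z_0·(1 + Γ)/(1 − Γ) = 50·(1.03 − j0.19)/(0.965 + j0.19)

Z_L ≈ 49.8 − j19.6 Ω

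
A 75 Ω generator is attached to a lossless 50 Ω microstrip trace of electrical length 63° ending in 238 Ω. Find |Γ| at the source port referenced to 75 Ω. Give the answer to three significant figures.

tan(βl) = 1.96
Z_in = Z_0·(Z_L + jZ_0·tanβl)/(Z_0 + jZ_L·tanβl) = 13.1 − j24.1 Ω
Γ_s = (Z_in − Z_s)/(Z_in + Z_s) = (-61.9 − j24.1)/(88.1 − j24.1), |Γ_s| = 0.728

|Γ| ≈ 0.728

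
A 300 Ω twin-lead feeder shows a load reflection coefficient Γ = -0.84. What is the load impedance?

Z_L = Z_0·(1 + Γ)/(1 − Γ) = 300·(0.16)/(1.84)

Z_L ≈ 26.1 Ω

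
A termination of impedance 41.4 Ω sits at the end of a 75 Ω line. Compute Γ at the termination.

Γ = (Z_L − Z_0)/(Z_L + Z_0) = (41.4 − 75)/(41.4 + 75) = -33.6/116.4

Γ = -0.289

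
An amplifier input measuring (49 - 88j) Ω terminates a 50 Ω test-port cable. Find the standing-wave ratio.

VSWR ≈ 4.96

Γ = (Z_L − Z_0)/(Z_L + Z_0) = (-1 − j88)/(99 − j88)
|Γ| = 88/132 = 0.664
VSWR = (1 + |Γ|)/(1 − |Γ|) = 1.66/0.336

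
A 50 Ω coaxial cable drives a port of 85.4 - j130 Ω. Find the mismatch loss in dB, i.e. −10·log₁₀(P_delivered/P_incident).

Γ = (35.4 − j130)/(135.4 − j130), |Γ| = 0.718
|Γ|² = 0.515, so P_del/P_inc = 1 − |Γ|² = 0.485
ML = −10·log₁₀(1 − |Γ|²)

mismatch loss ≈ 3.14 dB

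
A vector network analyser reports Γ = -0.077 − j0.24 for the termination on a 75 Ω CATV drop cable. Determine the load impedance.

Z_L = Z_0·(1 + Γ)/(1 − Γ) = 75·(0.923 − j0.24)/(1.08 + j0.24)

Z_L ≈ 57.7 − j29.6 Ω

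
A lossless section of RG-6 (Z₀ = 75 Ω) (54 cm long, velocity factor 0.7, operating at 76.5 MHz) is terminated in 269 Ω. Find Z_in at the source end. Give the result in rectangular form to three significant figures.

Z_in ≈ 23.2 − j23.8 Ω

λ = v/f = 0.7·c / 76.5 MHz = 2.75 m
βl = 2π·l/λ = 2π × 0.197 = 70.8°
tan(βl) = tan(70.8°) = 2.87
Z_in = Z_0·(Z_L + jZ_0·tanβl)/(Z_0 + jZ_L·tanβl)
     = 75·(269 + j216)/(75 + j773)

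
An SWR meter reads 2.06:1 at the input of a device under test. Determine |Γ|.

|Γ| = (S − 1)/(S + 1) = (2.06 − 1)/(2.06 + 1) = 1.06/3.06

|Γ| ≈ 0.346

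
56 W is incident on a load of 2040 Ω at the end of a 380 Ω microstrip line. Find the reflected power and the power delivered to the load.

P_reflected ≈ 26.3 W; P_delivered ≈ 29.7 W

Γ = (2040 − 380)/(2040 + 380) = 0.686
|Γ|² = 0.471
P_refl = |Γ|²·P_inc = 26.3 W, P_del = (1 − |Γ|²)·P_inc = 29.7 W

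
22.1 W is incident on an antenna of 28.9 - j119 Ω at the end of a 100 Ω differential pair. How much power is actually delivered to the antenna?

P_delivered ≈ 8.3 W

|Γ| = |(-71.1 − j119)/(128.9 − j119)| = 0.79
|Γ|² = 0.624
P_refl = |Γ|²·P_inc = 13.8 W, P_del = (1 − |Γ|²)·P_inc = 8.3 W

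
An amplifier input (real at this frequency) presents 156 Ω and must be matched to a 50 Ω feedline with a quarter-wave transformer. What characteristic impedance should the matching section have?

Z_qwt ≈ 88.3 Ω

Z_qwt = √(Z_0·R_L) = √(50 × 156) = √7800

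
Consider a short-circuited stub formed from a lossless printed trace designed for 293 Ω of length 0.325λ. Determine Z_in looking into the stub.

Z_in ≈ −j575 Ω

βl = 2π × 0.325 = 117°
tan(βl) = -1.96
For a short-circuited stub, Z_in = jZ_0·tan(βl)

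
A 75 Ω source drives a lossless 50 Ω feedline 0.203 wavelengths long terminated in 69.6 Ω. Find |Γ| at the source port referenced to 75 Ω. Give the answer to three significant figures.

|Γ| ≈ 0.339

βl = 2π × 0.203 = 73.1°
tan(βl) = 3.29
Z_in = Z_0·(Z_L + jZ_0·tanβl)/(Z_0 + jZ_L·tanβl) = 37.5 − j7.02 Ω
Γ_s = (Z_in − Z_s)/(Z_in + Z_s) = (-37.5 − j7.02)/(112 − j7.02), |Γ_s| = 0.339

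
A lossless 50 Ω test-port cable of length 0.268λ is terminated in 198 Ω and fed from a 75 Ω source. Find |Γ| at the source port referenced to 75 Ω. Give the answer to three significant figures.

βl = 2π × 0.268 = 96.5°
tan(βl) = -8.8
Z_in = Z_0·(Z_L + jZ_0·tanβl)/(Z_0 + jZ_L·tanβl) = 12.8 + j5.31 Ω
Γ_s = (Z_in − Z_s)/(Z_in + Z_s) = (-62.2 + j5.31)/(87.8 + j5.31), |Γ_s| = 0.71

|Γ| ≈ 0.71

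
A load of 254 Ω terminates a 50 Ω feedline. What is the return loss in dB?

RL ≈ 3.46 dB

Γ = (254 − 50)/(254 + 50) = 0.671
RL = −20·log₁₀|Γ| = −20·log₁₀(0.671)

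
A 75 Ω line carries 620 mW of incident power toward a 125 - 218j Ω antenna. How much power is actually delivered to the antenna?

P_delivered ≈ 266 mW

|Γ| = |(50 − j218)/(200 − j218)| = 0.756
|Γ|² = 0.572
P_refl = |Γ|²·P_inc = 354 mW, P_del = (1 − |Γ|²)·P_inc = 266 mW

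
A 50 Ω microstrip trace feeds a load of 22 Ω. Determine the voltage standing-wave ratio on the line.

VSWR ≈ 2.27

For a purely resistive load, VSWR = R_L/Z_0 or Z_0/R_L (whichever > 1) = 50/22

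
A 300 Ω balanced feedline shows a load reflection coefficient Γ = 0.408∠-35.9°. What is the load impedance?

Z_L = Z_0·(1 + Γ)/(1 − Γ) = 300·(1.33 − j0.239)/(0.67 + j0.239)

Z_L ≈ 495 − j284 Ω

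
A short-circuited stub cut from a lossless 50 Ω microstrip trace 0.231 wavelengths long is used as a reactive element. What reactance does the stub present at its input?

X_in ≈ 417 Ω (inductive)

βl = 2π × 0.231 = 83.2°
tan(βl) = 8.34
For a short-circuited stub, Z_in = jZ_0·tan(βl)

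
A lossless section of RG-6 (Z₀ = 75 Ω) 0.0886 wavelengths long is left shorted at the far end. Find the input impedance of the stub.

βl = 2π × 0.0886 = 31.9°
tan(βl) = 0.622
For a shorted stub, Z_in = jZ_0·tan(βl)

Z_in ≈ +j46.7 Ω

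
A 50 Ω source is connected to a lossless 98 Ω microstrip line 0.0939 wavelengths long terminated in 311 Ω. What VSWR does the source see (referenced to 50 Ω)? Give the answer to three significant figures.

VSWR ≈ 4.89

βl = 2π × 0.0939 = 33.8°
tan(βl) = 0.67
Z_in = Z_0·(Z_L + jZ_0·tanβl)/(Z_0 + jZ_L·tanβl) = 81.7 − j108 Ω
Γ_s = (Z_in − Z_s)/(Z_in + Z_s) = (31.7 − j108)/(132 − j108), |Γ_s| = 0.661
VSWR = (1 + |Γ_s|)/(1 − |Γ_s|)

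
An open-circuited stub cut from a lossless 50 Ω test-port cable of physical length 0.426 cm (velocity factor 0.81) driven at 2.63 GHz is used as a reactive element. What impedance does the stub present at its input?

Z_in ≈ −j168 Ω

λ = v/f = 0.81·c / 2.63 GHz = 0.0924 m
βl = 2π·l/λ = 2π × 0.0461 = 16.6°
tan(βl) = 0.298
For an open-circuited stub, Z_in = −jZ_0·cot(βl) = −jZ_0/tan(βl)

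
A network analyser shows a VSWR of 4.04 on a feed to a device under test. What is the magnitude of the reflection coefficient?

|Γ| ≈ 0.603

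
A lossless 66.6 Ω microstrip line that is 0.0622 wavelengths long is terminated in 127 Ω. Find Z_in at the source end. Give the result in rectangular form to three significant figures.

Z_in ≈ 91.9 − j44.7 Ω

βl = 2π × 0.0622 = 22.4°
tan(βl) = tan(22.4°) = 0.412
Z_in = Z_0·(Z_L + jZ_0·tanβl)/(Z_0 + jZ_L·tanβl)
     = 66.6·(127 + j27.4)/(66.6 + j52.3)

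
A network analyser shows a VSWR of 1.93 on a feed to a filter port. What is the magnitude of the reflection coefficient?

|Γ| ≈ 0.317

|Γ| = (S − 1)/(S + 1) = (1.93 − 1)/(1.93 + 1) = 0.93/2.93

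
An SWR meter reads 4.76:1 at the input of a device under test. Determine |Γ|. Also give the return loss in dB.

|Γ| = (S − 1)/(S + 1) = (4.76 − 1)/(4.76 + 1) = 3.76/5.76
RL = −20·log₁₀|Γ| = −20·log₁₀(0.653)

|Γ| ≈ 0.653; return loss ≈ 3.7 dB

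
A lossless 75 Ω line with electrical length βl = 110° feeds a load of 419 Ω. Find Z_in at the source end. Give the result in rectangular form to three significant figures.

Z_in ≈ 15.1 + j26.3 Ω

tan(βl) = tan(110°) = -2.75
Z_in = Z_0·(Z_L + jZ_0·tanβl)/(Z_0 + jZ_L·tanβl)
     = 75·(419 − j206)/(75 − j1150)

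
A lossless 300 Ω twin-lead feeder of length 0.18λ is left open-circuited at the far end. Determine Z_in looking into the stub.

Z_in ≈ −j141 Ω

βl = 2π × 0.18 = 64.8°
tan(βl) = 2.13
For an open-circuited stub, Z_in = −jZ_0·cot(βl) = −jZ_0/tan(βl)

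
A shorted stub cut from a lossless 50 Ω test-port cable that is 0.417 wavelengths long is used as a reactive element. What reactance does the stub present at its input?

X_in ≈ -28.7 Ω (capacitive)

βl = 2π × 0.417 = 150°
tan(βl) = -0.575
For a shorted stub, Z_in = jZ_0·tan(βl)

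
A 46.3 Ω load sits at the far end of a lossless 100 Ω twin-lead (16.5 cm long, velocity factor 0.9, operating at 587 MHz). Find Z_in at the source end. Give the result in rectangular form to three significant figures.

Z_in ≈ 87.8 − j72.9 Ω

λ = v/f = 0.9·c / 587 MHz = 0.46 m
βl = 2π·l/λ = 2π × 0.359 = 129°
tan(βl) = tan(129°) = -1.23
Z_in = Z_0·(Z_L + jZ_0·tanβl)/(Z_0 + jZ_L·tanβl)
     = 100·(46.3 − j123)/(100 − j56.9)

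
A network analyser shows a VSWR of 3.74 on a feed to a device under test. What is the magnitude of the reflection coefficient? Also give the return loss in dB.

|Γ| ≈ 0.578; return loss ≈ 4.76 dB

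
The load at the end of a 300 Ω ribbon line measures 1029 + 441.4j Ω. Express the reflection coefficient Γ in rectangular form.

Γ = (Z_L − Z_0)/(Z_L + Z_0) = (729 + j441.4)/(1329 + j441.4)

Γ ≈ 0.593 + j0.135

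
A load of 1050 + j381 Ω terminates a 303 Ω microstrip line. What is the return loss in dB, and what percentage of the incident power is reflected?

Γ = (747 + j381)/(1353 + j381), |Γ| = 0.597
RL = −20·log₁₀(0.597) = 4.49 dB
P_refl/P_inc = |Γ|² = 0.356

RL ≈ 4.49 dB; 35.6% of incident power reflected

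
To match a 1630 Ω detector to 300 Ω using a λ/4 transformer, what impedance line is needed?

Z_qwt ≈ 699 Ω

Z_qwt = √(Z_0·R_L) = √(300 × 1630) = √489000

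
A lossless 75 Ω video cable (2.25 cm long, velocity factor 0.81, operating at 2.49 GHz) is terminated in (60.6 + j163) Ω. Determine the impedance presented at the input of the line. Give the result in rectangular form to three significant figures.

λ = v/f = 0.81·c / 2.49 GHz = 0.0976 m
βl = 2π·l/λ = 2π × 0.231 = 83°
tan(βl) = tan(83°) = 8.14
Z_in = Z_0·(Z_L + jZ_0·tanβl)/(Z_0 + jZ_L·tanβl)
     = 75·(60.6 + j774)/(-1250 + j494)

Z_in ≈ 12.7 − j41.3 Ω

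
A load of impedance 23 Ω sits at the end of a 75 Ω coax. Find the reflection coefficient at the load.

Γ = -0.531

Γ = (Z_L − Z_0)/(Z_L + Z_0) = (23 − 75)/(23 + 75) = -52/98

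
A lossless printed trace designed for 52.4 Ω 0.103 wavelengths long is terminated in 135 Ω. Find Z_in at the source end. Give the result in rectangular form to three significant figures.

Z_in ≈ 44.3 − j46.6 Ω

βl = 2π × 0.103 = 37.1°
tan(βl) = tan(37.1°) = 0.756
Z_in = Z_0·(Z_L + jZ_0·tanβl)/(Z_0 + jZ_L·tanβl)
     = 52.4·(135 + j39.6)/(52.4 + j102)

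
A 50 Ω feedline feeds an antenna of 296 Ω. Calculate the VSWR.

For a purely resistive load, VSWR = R_L/Z_0 or Z_0/R_L (whichever > 1) = 296/50

VSWR ≈ 5.92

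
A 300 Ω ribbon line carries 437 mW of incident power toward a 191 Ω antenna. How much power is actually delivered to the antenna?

Γ = (191 − 300)/(191 + 300) = -0.222
|Γ|² = 0.0493
P_refl = |Γ|²·P_inc = 21.5 mW, P_del = (1 − |Γ|²)·P_inc = 415 mW

P_delivered ≈ 415 mW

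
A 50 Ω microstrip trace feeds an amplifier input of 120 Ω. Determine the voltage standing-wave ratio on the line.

VSWR ≈ 2.4

For a purely resistive load, VSWR = R_L/Z_0 or Z_0/R_L (whichever > 1) = 120/50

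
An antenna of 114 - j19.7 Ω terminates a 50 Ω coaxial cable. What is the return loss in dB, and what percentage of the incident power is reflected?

RL ≈ 7.84 dB; 16.4% of incident power reflected

Γ = (64 − j19.7)/(164 − j19.7), |Γ| = 0.405
RL = −20·log₁₀(0.405) = 7.84 dB
P_refl/P_inc = |Γ|² = 0.164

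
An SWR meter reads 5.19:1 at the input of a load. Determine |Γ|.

|Γ| ≈ 0.677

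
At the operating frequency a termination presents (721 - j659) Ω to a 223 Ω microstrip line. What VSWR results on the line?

Γ = (Z_L − Z_0)/(Z_L + Z_0) = (498 − j659)/(944 − j659)
|Γ| = 826/1150 = 0.717
VSWR = (1 + |Γ|)/(1 − |Γ|) = 1.72/0.283

VSWR ≈ 6.08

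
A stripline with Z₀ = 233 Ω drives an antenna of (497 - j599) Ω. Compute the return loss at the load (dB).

RL ≈ 3.18 dB

Γ = (264 − j599)/(730 − j599), |Γ| = 0.693
RL = −20·log₁₀|Γ| = −20·log₁₀(0.693)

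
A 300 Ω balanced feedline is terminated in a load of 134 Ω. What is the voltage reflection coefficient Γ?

Γ = (Z_L − Z_0)/(Z_L + Z_0) = (134 − 300)/(134 + 300) = -166/434

Γ = -0.382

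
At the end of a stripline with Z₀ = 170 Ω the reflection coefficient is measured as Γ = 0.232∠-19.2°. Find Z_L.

Z_L ≈ 261 − j42.1 Ω

Z_L = Z_0·(1 + Γ)/(1 − Γ) = 170·(1.22 − j0.0763)/(0.781 + j0.0763)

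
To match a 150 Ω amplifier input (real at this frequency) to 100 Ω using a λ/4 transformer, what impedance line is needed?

Z_qwt ≈ 122 Ω

Z_qwt = √(Z_0·R_L) = √(100 × 150) = √15000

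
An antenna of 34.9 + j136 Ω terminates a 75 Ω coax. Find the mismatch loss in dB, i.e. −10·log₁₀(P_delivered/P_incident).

Γ = (-40.1 + j136)/(109.9 + j136), |Γ| = 0.811
|Γ|² = 0.658, so P_del/P_inc = 1 − |Γ|² = 0.342
ML = −10·log₁₀(1 − |Γ|²)

mismatch loss ≈ 4.65 dB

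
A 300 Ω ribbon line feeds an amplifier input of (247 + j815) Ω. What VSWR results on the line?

Γ = (Z_L − Z_0)/(Z_L + Z_0) = (-53 + j815)/(547 + j815)
|Γ| = 817/982 = 0.832
VSWR = (1 + |Γ|)/(1 − |Γ|) = 1.83/0.168

VSWR ≈ 10.9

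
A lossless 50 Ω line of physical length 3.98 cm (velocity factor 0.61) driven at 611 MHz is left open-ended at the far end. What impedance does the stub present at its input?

Z_in ≈ −j45.3 Ω

λ = v/f = 0.61·c / 611 MHz = 0.3 m
βl = 2π·l/λ = 2π × 0.133 = 47.8°
tan(βl) = 1.1
For an open-ended stub, Z_in = −jZ_0·cot(βl) = −jZ_0/tan(βl)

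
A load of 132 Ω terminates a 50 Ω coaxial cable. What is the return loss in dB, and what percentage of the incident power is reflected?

RL ≈ 6.93 dB; 20.3% of incident power reflected

Γ = (132 − 50)/(132 + 50) = 0.451
RL = −20·log₁₀(0.451) = 6.93 dB
P_refl/P_inc = |Γ|² = 0.203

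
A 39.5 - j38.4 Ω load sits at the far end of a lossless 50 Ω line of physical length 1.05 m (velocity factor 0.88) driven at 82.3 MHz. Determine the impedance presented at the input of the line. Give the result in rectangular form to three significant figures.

Z_in ≈ 74.1 + j48.9 Ω

λ = v/f = 0.88·c / 82.3 MHz = 3.21 m
βl = 2π·l/λ = 2π × 0.327 = 118°
tan(βl) = tan(118°) = -1.89
Z_in = Z_0·(Z_L + jZ_0·tanβl)/(Z_0 + jZ_L·tanβl)
     = 50·(39.5 − j133)/(-22.7 − j74.8)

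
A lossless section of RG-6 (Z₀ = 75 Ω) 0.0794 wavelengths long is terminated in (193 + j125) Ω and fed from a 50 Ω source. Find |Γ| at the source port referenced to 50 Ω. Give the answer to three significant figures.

|Γ| ≈ 0.687

βl = 2π × 0.0794 = 28.6°
tan(βl) = 0.545
Z_in = Z_0·(Z_L + jZ_0·tanβl)/(Z_0 + jZ_L·tanβl) = 127 − j129 Ω
Γ_s = (Z_in − Z_s)/(Z_in + Z_s) = (76.8 − j129)/(177 − j129), |Γ_s| = 0.687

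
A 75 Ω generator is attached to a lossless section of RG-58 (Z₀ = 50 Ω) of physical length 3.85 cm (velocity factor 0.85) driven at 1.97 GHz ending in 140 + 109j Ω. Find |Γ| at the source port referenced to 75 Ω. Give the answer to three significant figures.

|Γ| ≈ 0.747

λ = v/f = 0.85·c / 1.97 GHz = 0.129 m
βl = 2π·l/λ = 2π × 0.297 = 107°
tan(βl) = -3.26
Z_in = Z_0·(Z_L + jZ_0·tanβl)/(Z_0 + jZ_L·tanβl) = 10.9 + j5.66 Ω
Γ_s = (Z_in − Z_s)/(Z_in + Z_s) = (-64.1 + j5.66)/(85.9 + j5.66), |Γ_s| = 0.747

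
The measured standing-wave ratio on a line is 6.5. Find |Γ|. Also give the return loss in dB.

|Γ| = (S − 1)/(S + 1) = (6.5 − 1)/(6.5 + 1) = 5.5/7.5
RL = −20·log₁₀|Γ| = −20·log₁₀(0.733)

|Γ| ≈ 0.733; return loss ≈ 2.69 dB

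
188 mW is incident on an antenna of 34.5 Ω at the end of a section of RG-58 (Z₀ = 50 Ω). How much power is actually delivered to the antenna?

P_delivered ≈ 182 mW

Γ = (34.5 − 50)/(34.5 + 50) = -0.183
|Γ|² = 0.0336
P_refl = |Γ|²·P_inc = 6.33 mW, P_del = (1 − |Γ|²)·P_inc = 182 mW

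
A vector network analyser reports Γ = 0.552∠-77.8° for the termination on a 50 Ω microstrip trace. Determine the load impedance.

Z_L = Z_0·(1 + Γ)/(1 − Γ) = 50·(1.12 − j0.54)/(0.883 + j0.54)

Z_L ≈ 32.4 − j50.4 Ω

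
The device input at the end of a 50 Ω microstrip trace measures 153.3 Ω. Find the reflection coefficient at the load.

Γ = (Z_L − Z_0)/(Z_L + Z_0) = (153.3 − 50)/(153.3 + 50) = 103.3/203.3

Γ = 0.508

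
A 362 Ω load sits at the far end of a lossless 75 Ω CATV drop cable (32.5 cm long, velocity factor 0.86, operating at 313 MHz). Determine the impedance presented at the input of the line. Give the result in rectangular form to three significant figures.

Z_in ≈ 38.2 + j85.7 Ω

λ = v/f = 0.86·c / 313 MHz = 0.824 m
βl = 2π·l/λ = 2π × 0.394 = 142°
tan(βl) = tan(142°) = -0.783
Z_in = Z_0·(Z_L + jZ_0·tanβl)/(Z_0 + jZ_L·tanβl)
     = 75·(362 − j58.7)/(75 − j283)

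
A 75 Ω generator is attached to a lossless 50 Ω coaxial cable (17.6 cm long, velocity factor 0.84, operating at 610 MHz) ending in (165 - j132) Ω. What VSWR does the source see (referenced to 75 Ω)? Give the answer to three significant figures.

λ = v/f = 0.84·c / 610 MHz = 0.413 m
βl = 2π·l/λ = 2π × 0.426 = 153°
tan(βl) = -0.501
Z_in = Z_0·(Z_L + jZ_0·tanβl)/(Z_0 + jZ_L·tanβl) = 72.6 + j114 Ω
Γ_s = (Z_in − Z_s)/(Z_in + Z_s) = (-2.36 + j114)/(148 + j114), |Γ_s| = 0.611
VSWR = (1 + |Γ_s|)/(1 − |Γ_s|)

VSWR ≈ 4.14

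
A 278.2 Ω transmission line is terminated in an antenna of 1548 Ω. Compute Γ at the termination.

Γ = 0.695

Γ = (Z_L − Z_0)/(Z_L + Z_0) = (1548 − 278.2)/(1548 + 278.2) = 1270/1826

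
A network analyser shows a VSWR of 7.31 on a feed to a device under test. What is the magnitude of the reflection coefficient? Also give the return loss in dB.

|Γ| ≈ 0.759; return loss ≈ 2.39 dB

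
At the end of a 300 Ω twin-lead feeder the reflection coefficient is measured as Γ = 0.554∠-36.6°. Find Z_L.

Z_L = Z_0·(1 + Γ)/(1 − Γ) = 300·(1.44 − j0.33)/(0.555 + j0.33)

Z_L ≈ 498 − j475 Ω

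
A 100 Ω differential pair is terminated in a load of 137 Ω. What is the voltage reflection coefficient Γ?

Γ = (Z_L − Z_0)/(Z_L + Z_0) = (137 − 100)/(137 + 100) = 37/237

Γ = 0.156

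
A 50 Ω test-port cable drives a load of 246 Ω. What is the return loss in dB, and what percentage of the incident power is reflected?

RL ≈ 3.58 dB; 43.8% of incident power reflected

Γ = (246 − 50)/(246 + 50) = 0.662
RL = −20·log₁₀(0.662) = 3.58 dB
P_refl/P_inc = |Γ|² = 0.438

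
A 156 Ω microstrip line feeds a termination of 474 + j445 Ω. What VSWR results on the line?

VSWR ≈ 5.88

Γ = (Z_L − Z_0)/(Z_L + Z_0) = (318 + j445)/(630 + j445)
|Γ| = 547/771 = 0.709
VSWR = (1 + |Γ|)/(1 − |Γ|) = 1.71/0.291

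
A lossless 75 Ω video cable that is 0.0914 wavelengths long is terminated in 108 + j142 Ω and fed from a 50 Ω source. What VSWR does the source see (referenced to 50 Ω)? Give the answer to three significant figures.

βl = 2π × 0.0914 = 32.9°
tan(βl) = 0.647
Z_in = Z_0·(Z_L + jZ_0·tanβl)/(Z_0 + jZ_L·tanβl) = 167 − j156 Ω
Γ_s = (Z_in − Z_s)/(Z_in + Z_s) = (117 − j156)/(217 − j156), |Γ_s| = 0.73
VSWR = (1 + |Γ_s|)/(1 − |Γ_s|)

VSWR ≈ 6.4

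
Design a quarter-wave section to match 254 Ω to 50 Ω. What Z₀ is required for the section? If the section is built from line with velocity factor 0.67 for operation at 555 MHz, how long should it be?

Z_qwt = √(Z_0·R_L) = √(50 × 254) = √12700
λ = 0.67·c/f = 0.362 m, so l = λ/4 = 0.0905 m

Z_qwt ≈ 113 Ω; length ≈ 9.05 cm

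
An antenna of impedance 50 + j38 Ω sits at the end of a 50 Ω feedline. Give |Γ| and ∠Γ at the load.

Γ ≈ 0.355 ∠ 69.2°

Γ = (Z_L − Z_0)/(Z_L + Z_0) = (0 + j38)/(100 + j38)
|Γ| = 38/107 = 0.355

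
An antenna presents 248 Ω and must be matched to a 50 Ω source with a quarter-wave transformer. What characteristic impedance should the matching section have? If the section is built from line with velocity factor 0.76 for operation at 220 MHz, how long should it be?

Z_qwt = √(Z_0·R_L) = √(50 × 248) = √12400
λ = 0.76·c/f = 1.04 m, so l = λ/4 = 0.259 m

Z_qwt ≈ 111 Ω; length ≈ 25.9 cm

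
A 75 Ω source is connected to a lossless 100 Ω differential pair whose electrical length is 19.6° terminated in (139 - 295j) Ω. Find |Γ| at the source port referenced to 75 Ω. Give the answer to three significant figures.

tan(βl) = 0.356
Z_in = Z_0·(Z_L + jZ_0·tanβl)/(Z_0 + jZ_L·tanβl) = 35.2 − j135 Ω
Γ_s = (Z_in − Z_s)/(Z_in + Z_s) = (-39.8 − j135)/(110 − j135), |Γ_s| = 0.808

|Γ| ≈ 0.808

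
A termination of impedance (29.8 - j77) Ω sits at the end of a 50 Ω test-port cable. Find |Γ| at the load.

Γ = (Z_L − Z_0)/(Z_L + Z_0) = (-20.2 − j77)/(79.8 − j77)
|Γ| = 79.6/111

|Γ| ≈ 0.718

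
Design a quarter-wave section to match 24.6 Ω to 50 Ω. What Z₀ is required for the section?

Z_qwt ≈ 35.1 Ω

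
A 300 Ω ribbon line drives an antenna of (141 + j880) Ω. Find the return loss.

RL ≈ 0.834 dB

Γ = (-159 + j880)/(441 + j880), |Γ| = 0.908
RL = −20·log₁₀|Γ| = −20·log₁₀(0.908)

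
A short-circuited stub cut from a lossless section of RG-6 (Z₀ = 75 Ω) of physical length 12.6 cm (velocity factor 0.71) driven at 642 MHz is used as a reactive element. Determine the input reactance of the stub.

λ = v/f = 0.71·c / 642 MHz = 0.332 m
βl = 2π·l/λ = 2π × 0.38 = 137°
tan(βl) = -0.942
For a short-circuited stub, Z_in = jZ_0·tan(βl)

X_in ≈ -70.6 Ω (capacitive)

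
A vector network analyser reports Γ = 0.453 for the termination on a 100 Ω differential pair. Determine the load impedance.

Z_L ≈ 266 Ω

Z_L = Z_0·(1 + Γ)/(1 − Γ) = 100·(1.45)/(0.547)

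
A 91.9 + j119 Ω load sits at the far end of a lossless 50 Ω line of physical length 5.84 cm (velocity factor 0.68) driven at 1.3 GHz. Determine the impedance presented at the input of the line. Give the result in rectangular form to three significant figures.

Z_in ≈ 12.2 + j26.1 Ω

λ = v/f = 0.68·c / 1.3 GHz = 0.157 m
βl = 2π·l/λ = 2π × 0.372 = 134°
tan(βl) = tan(134°) = -1.04
Z_in = Z_0·(Z_L + jZ_0·tanβl)/(Z_0 + jZ_L·tanβl)
     = 50·(91.9 + j67.2)/(173 − j95.2)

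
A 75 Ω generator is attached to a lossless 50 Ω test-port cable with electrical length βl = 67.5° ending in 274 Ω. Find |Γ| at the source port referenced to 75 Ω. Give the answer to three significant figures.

|Γ| ≈ 0.766

tan(βl) = 2.41
Z_in = Z_0·(Z_L + jZ_0·tanβl)/(Z_0 + jZ_L·tanβl) = 10.6 − j19.9 Ω
Γ_s = (Z_in − Z_s)/(Z_in + Z_s) = (-64.4 − j19.9)/(85.6 − j19.9), |Γ_s| = 0.766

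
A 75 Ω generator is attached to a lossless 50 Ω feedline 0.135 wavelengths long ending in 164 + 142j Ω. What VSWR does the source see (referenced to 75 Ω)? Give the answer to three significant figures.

VSWR ≈ 5.95

βl = 2π × 0.135 = 48.6°
tan(βl) = 1.13
Z_in = Z_0·(Z_L + jZ_0·tanβl)/(Z_0 + jZ_L·tanβl) = 20 − j56 Ω
Γ_s = (Z_in − Z_s)/(Z_in + Z_s) = (-55 − j56)/(95 − j56), |Γ_s| = 0.712
VSWR = (1 + |Γ_s|)/(1 − |Γ_s|)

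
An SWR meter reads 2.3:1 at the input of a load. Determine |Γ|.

|Γ| ≈ 0.394

|Γ| = (S − 1)/(S + 1) = (2.3 − 1)/(2.3 + 1) = 1.3/3.3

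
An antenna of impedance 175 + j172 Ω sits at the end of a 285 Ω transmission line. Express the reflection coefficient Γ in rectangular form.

Γ = (Z_L − Z_0)/(Z_L + Z_0) = (-110 + j172)/(460 + j172)

Γ ≈ -0.0871 + j0.406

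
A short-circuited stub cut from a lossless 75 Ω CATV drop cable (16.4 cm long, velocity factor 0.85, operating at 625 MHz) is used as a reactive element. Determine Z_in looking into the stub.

Z_in ≈ −j53.1 Ω

λ = v/f = 0.85·c / 625 MHz = 0.408 m
βl = 2π·l/λ = 2π × 0.402 = 145°
tan(βl) = -0.708
For a short-circuited stub, Z_in = jZ_0·tan(βl)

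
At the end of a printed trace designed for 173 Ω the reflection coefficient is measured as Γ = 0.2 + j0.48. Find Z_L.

Z_L = Z_0·(1 + Γ)/(1 − Γ) = 173·(1.2 + j0.48)/(0.8 − j0.48)

Z_L ≈ 145 + j191 Ω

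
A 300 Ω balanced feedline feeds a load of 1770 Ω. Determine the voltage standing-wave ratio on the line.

For a purely resistive load, VSWR = R_L/Z_0 or Z_0/R_L (whichever > 1) = 1770/300

VSWR ≈ 5.9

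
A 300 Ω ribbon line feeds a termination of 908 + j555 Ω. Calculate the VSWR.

VSWR ≈ 4.25

Γ = (Z_L − Z_0)/(Z_L + Z_0) = (608 + j555)/(1208 + j555)
|Γ| = 823/1330 = 0.619
VSWR = (1 + |Γ|)/(1 − |Γ|) = 1.62/0.381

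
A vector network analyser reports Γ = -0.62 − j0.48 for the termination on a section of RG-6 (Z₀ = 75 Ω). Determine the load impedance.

Z_L ≈ 10.1 − j25.2 Ω

Z_L = Z_0·(1 + Γ)/(1 − Γ) = 75·(0.38 − j0.48)/(1.62 + j0.48)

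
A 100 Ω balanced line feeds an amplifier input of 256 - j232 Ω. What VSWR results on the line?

VSWR ≈ 4.85

Γ = (Z_L − Z_0)/(Z_L + Z_0) = (156 − j232)/(356 − j232)
|Γ| = 280/425 = 0.658
VSWR = (1 + |Γ|)/(1 − |Γ|) = 1.66/0.342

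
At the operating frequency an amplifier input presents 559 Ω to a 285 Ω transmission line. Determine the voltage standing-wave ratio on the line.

Γ = (559 − 285)/(559 + 285) = 0.325
VSWR = (1 + 0.325)/(1 − 0.325)

VSWR ≈ 1.96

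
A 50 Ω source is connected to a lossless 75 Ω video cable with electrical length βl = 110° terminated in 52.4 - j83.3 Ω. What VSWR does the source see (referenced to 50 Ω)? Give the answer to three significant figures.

tan(βl) = -2.75
Z_in = Z_0·(Z_L + jZ_0·tanβl)/(Z_0 + jZ_L·tanβl) = 56.7 + j87.9 Ω
Γ_s = (Z_in − Z_s)/(Z_in + Z_s) = (6.75 + j87.9)/(107 + j87.9), |Γ_s| = 0.638
VSWR = (1 + |Γ_s|)/(1 − |Γ_s|)

VSWR ≈ 4.52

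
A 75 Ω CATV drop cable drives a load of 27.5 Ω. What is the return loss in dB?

Γ = (27.5 − 75)/(27.5 + 75) = -0.463
RL = −20·log₁₀|Γ| = −20·log₁₀(0.463)

RL ≈ 6.68 dB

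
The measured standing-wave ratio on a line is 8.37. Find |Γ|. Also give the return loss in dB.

|Γ| ≈ 0.787; return loss ≈ 2.09 dB

|Γ| = (S − 1)/(S + 1) = (8.37 − 1)/(8.37 + 1) = 7.37/9.37
RL = −20·log₁₀|Γ| = −20·log₁₀(0.787)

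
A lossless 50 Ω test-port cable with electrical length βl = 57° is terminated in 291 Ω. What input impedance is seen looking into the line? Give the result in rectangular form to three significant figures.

tan(βl) = tan(57°) = 1.54
Z_in = Z_0·(Z_L + jZ_0·tanβl)/(Z_0 + jZ_L·tanβl)
     = 50·(291 + j77)/(50 + j448)

Z_in ≈ 12.1 − j31.1 Ω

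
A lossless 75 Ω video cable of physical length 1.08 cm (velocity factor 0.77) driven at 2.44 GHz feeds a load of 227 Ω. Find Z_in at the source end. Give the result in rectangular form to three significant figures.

Z_in ≈ 50.2 − j67 Ω

λ = v/f = 0.77·c / 2.44 GHz = 0.0947 m
βl = 2π·l/λ = 2π × 0.114 = 41.1°
tan(βl) = tan(41.1°) = 0.871
Z_in = Z_0·(Z_L + jZ_0·tanβl)/(Z_0 + jZ_L·tanβl)
     = 75·(227 + j65.4)/(75 + j198)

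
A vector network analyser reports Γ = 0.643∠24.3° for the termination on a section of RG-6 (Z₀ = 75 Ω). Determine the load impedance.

Z_L = Z_0·(1 + Γ)/(1 − Γ) = 75·(1.59 + j0.265)/(0.414 − j0.265)

Z_L ≈ 182 + j164 Ω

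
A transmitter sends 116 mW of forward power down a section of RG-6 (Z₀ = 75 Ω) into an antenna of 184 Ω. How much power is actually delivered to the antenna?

P_delivered ≈ 95.5 mW

Γ = (184 − 75)/(184 + 75) = 0.421
|Γ|² = 0.177
P_refl = |Γ|²·P_inc = 20.5 mW, P_del = (1 − |Γ|²)·P_inc = 95.5 mW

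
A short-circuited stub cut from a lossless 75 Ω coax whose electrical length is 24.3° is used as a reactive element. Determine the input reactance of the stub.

tan(βl) = 0.452
For a short-circuited stub, Z_in = jZ_0·tan(βl)

X_in ≈ 33.9 Ω (inductive)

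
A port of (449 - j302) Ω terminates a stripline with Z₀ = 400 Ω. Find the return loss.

RL ≈ 9.38 dB

Γ = (49 − j302)/(849 − j302), |Γ| = 0.34
RL = −20·log₁₀|Γ| = −20·log₁₀(0.34)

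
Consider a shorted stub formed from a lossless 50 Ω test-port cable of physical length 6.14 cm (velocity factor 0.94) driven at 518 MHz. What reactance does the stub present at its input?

X_in ≈ 42.9 Ω (inductive)

λ = v/f = 0.94·c / 518 MHz = 0.544 m
βl = 2π·l/λ = 2π × 0.113 = 40.6°
tan(βl) = 0.857
For a shorted stub, Z_in = jZ_0·tan(βl)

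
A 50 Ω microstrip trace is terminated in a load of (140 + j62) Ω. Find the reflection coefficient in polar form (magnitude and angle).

Γ = (Z_L − Z_0)/(Z_L + Z_0) = (90 + j62)/(190 + j62)
|Γ| = 109/200 = 0.547

Γ ≈ 0.547 ∠ 16.5°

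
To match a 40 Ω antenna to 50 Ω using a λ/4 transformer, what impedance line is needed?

Z_qwt = √(Z_0·R_L) = √(50 × 40) = √2000

Z_qwt ≈ 44.7 Ω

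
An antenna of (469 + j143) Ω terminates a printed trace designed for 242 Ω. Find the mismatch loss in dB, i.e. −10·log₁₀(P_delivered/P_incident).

mismatch loss ≈ 0.639 dB

Γ = (227 + j143)/(711 + j143), |Γ| = 0.37
|Γ|² = 0.137, so P_del/P_inc = 1 − |Γ|² = 0.863
ML = −10·log₁₀(1 − |Γ|²)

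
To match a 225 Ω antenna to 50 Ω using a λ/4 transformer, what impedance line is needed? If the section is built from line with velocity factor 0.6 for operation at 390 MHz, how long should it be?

Z_qwt ≈ 106 Ω; length ≈ 11.5 cm

Z_qwt = √(Z_0·R_L) = √(50 × 225) = √11250
λ = 0.6·c/f = 0.462 m, so l = λ/4 = 0.115 m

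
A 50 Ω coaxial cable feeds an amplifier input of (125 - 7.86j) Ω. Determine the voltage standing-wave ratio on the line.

VSWR ≈ 2.51

Γ = (Z_L − Z_0)/(Z_L + Z_0) = (75 − j7.86)/(175 − j7.86)
|Γ| = 75.4/175 = 0.43
VSWR = (1 + |Γ|)/(1 − |Γ|) = 1.43/0.57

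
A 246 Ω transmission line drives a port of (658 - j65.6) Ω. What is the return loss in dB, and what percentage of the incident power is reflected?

RL ≈ 6.74 dB; 21.2% of incident power reflected

Γ = (412 − j65.6)/(904 − j65.6), |Γ| = 0.46
RL = −20·log₁₀(0.46) = 6.74 dB
P_refl/P_inc = |Γ|² = 0.212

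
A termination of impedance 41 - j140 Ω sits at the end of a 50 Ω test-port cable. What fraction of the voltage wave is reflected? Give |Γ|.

Γ = (Z_L − Z_0)/(Z_L + Z_0) = (-9 − j140)/(91 − j140)
|Γ| = 140/167

|Γ| ≈ 0.84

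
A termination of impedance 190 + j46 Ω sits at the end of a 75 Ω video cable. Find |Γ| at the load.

|Γ| ≈ 0.461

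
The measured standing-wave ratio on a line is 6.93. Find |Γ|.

|Γ| ≈ 0.748

|Γ| = (S − 1)/(S + 1) = (6.93 − 1)/(6.93 + 1) = 5.93/7.93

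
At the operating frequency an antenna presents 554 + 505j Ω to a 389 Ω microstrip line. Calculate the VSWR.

VSWR ≈ 2.97

Γ = (Z_L − Z_0)/(Z_L + Z_0) = (165 + j505)/(943 + j505)
|Γ| = 531/1070 = 0.497
VSWR = (1 + |Γ|)/(1 − |Γ|) = 1.5/0.503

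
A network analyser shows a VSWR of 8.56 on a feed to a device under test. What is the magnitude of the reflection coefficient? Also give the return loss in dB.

|Γ| = (S − 1)/(S + 1) = (8.56 − 1)/(8.56 + 1) = 7.56/9.56
RL = −20·log₁₀|Γ| = −20·log₁₀(0.791)

|Γ| ≈ 0.791; return loss ≈ 2.04 dB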